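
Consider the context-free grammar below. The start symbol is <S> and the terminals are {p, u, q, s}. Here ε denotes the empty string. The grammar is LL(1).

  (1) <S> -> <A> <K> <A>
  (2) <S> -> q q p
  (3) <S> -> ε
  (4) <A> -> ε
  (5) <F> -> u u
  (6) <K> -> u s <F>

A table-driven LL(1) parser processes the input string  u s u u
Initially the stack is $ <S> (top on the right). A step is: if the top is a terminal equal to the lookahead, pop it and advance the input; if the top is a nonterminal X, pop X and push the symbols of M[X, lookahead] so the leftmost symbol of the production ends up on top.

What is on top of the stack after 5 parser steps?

<F>

     Stack          Input      Action
  1  $ <S>          u s u u $  expand <S> -> <A> <K> <A>
  2  $ <A> <K> <A>  u s u u $  expand <A> -> ε
  3  $ <A> <K>      u s u u $  expand <K> -> u s <F>
  4  $ <A> <F> s u  u s u u $  match u
  5  $ <A> <F> s    s u u $    match s
Stack after step 5: $ <A> <F> (top = <F>).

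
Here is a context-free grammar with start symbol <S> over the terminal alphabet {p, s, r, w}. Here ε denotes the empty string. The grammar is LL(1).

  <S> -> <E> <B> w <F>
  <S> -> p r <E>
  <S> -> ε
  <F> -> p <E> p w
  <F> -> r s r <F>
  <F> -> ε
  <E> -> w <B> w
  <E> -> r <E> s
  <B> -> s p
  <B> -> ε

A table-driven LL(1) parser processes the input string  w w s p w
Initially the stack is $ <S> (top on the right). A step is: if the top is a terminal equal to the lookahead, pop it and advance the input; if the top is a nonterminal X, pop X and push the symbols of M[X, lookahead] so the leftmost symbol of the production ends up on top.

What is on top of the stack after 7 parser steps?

p

step 1: stack=$ <S>  input=w w s p w $  — expand <S> -> <E> <B> w <F>
step 2: stack=$ <F> w <B> <E>  input=w w s p w $  — expand <E> -> w <B> w
step 3: stack=$ <F> w <B> w <B> w  input=w w s p w $  — match w
step 4: stack=$ <F> w <B> w <B>  input=w s p w $  — expand <B> -> ε
step 5: stack=$ <F> w <B> w  input=w s p w $  — match w
step 6: stack=$ <F> w <B>  input=s p w $  — expand <B> -> s p
step 7: stack=$ <F> w p s  input=s p w $  — match s
Stack after step 7: $ <F> w p (top = p).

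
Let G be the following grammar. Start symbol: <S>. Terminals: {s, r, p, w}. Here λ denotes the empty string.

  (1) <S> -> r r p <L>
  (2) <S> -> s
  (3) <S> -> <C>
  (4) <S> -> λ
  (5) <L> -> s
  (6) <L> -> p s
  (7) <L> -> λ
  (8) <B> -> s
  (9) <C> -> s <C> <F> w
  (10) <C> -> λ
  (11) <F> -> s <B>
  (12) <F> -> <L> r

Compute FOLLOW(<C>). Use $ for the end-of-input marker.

{$, p, r, s}

FIRST(<L>): from <L>->s we get {s}; from <L>->p s we get {p}; from <L>->λ we get {λ}. So FIRST(<L>) = {λ, p, s}.
FIRST(<B>): from <B>->s we get {s}. So FIRST(<B>) = {s}.
FIRST(<C>): from <C>->s <C> <F> w we get {s}; from <C>->λ we get {λ}. So FIRST(<C>) = {λ, s}.
FIRST(<S>): from <S>->r r p <L> we get {r}; from <S>->s we get {s}; from <S>-><C> we get {λ, s}; from <S>->λ we get {λ}. So FIRST(<S>) = {λ, r, s}.
FIRST(<F>): from <F>->s <B> we get {s}; from <F>-><L> r we get {p, r, s}. So FIRST(<F>) = {p, r, s}.
FOLLOW(<S>) includes $ since <S> is the start symbol.
FOLLOW(<S>): <S> appears on no right-hand side. Thus FOLLOW(<S>) = {$}.
FOLLOW(<L>): in <S>->r r p <L>, the suffix after <L> is empty, so FOLLOW(<L>) ⊇ FOLLOW(<S>) = {$}; in <F>-><L> r, <L> is followed by r with FIRST {r}. Thus FOLLOW(<L>) = {$, r}.
FOLLOW(<C>): in <S>-><C>, the suffix after <C> is empty, so FOLLOW(<C>) ⊇ FOLLOW(<S>) = {$}; in <C>->s <C> <F> w, <C> is followed by <F> w with FIRST {p, r, s}. Thus FOLLOW(<C>) = {$, p, r, s}.
FOLLOW(<F>): in <C>->s <C> <F> w, <F> is followed by w with FIRST {w}. Thus FOLLOW(<F>) = {w}.
FOLLOW(<B>): in <F>->s <B>, the suffix after <B> is empty, so FOLLOW(<B>) ⊇ FOLLOW(<F>) = {w}. Thus FOLLOW(<B>) = {w}.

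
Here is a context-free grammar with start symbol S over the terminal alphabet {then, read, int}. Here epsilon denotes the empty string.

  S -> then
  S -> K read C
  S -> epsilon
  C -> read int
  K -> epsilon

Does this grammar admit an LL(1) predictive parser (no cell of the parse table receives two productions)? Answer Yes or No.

FIRST(S) = {epsilon, read, then}
FIRST(C) = {read}
FIRST(K) = {epsilon}
FOLLOW(S) = {$}
FOLLOW(C) = {$}
FOLLOW(K) = {read}
Each cell of M receives at most one production.

Yes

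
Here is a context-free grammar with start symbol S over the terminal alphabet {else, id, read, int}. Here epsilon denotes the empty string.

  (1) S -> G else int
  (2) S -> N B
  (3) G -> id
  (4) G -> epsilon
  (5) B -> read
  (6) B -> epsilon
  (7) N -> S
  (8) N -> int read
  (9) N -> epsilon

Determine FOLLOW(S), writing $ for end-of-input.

{$, read}

FIRST(G): from G->id we get {id}; from G->epsilon we get {epsilon}. So FIRST(G) = {epsilon, id}.
FIRST(B): from B->read we get {read}; from B->epsilon we get {epsilon}. So FIRST(B) = {epsilon, read}.
FIRST(S): from S->G else int we get {else, id}; from S->N B we get {epsilon, else, id, int, read}. So FIRST(S) = {epsilon, else, id, int, read}.
FIRST(N): from N->S we get {epsilon, else, id, int, read}; from N->int read we get {int}; from N->epsilon we get {epsilon}. So FIRST(N) = {epsilon, else, id, int, read}.
FOLLOW(S) includes $ since S is the start symbol.
FOLLOW(G): in S->G else int, G is followed by else int with FIRST {else}. Thus FOLLOW(G) = {else}.
FOLLOW(S): in N->S, the suffix after S is empty, so FOLLOW(S) ⊇ FOLLOW(N) = {$, read}. Thus FOLLOW(S) = {$, read}.
FOLLOW(B): in S->N B, the suffix after B is empty, so FOLLOW(B) ⊇ FOLLOW(S) = {$, read}. Thus FOLLOW(B) = {$, read}.
FOLLOW(N): in S->N B, N is followed by B with FIRST {epsilon, read}; in S->N B, the suffix after N is nullable, so FOLLOW(N) ⊇ FOLLOW(S) = {$, read}. Thus FOLLOW(N) = {$, read}.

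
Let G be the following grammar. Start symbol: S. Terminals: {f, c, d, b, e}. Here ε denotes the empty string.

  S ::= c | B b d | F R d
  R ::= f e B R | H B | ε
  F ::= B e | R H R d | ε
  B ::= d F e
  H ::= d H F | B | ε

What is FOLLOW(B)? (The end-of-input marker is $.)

FIRST(B) = {d}
FIRST(H) = {ε, d}  (via B)
FIRST(R) = {ε, d, f}  (via H B)
FIRST(F) = {ε, d, f}  (via B e, R H R d)
FIRST(S) = {c, d, f}  (via B b d, F R d)
FOLLOW(S) includes $ since S is the start symbol.
FOLLOW(S): S appears on no right-hand side. Thus FOLLOW(S) = {$}.
FOLLOW(R): in S::=F R d, R is followed by d with FIRST {d}; in R::=f e B R, the suffix after R is empty (adds nothing new); in F::=R H R d (occurrence 1), R is followed by H R d with FIRST {d, f}; in F::=R H R d (occurrence 2), R is followed by d with FIRST {d}. Thus FOLLOW(R) = {d, f}.
FOLLOW(H): in R::=H B, H is followed by B with FIRST {d}; in F::=R H R d, H is followed by R d with FIRST {d, f}; in H::=d H F, H is followed by F with FIRST {ε, d, f}; in H::=d H F, the suffix after H is nullable (adds nothing new). Thus FOLLOW(H) = {d, f}.
FOLLOW(F): in S::=F R d, F is followed by R d with FIRST {d, f}; in B::=d F e, F is followed by e with FIRST {e}; in H::=d H F, the suffix after F is empty, so FOLLOW(F) ⊇ FOLLOW(H) = {d, f}. Thus FOLLOW(F) = {d, e, f}.
FOLLOW(B): in S::=B b d, B is followed by b d with FIRST {b}; in R::=f e B R, B is followed by R with FIRST {ε, d, f}; in R::=f e B R, the suffix after B is nullable, so FOLLOW(B) ⊇ FOLLOW(R) = {d, f}; in R::=H B, the suffix after B is empty, so FOLLOW(B) ⊇ FOLLOW(R) = {d, f}; in F::=B e, B is followed by e with FIRST {e}; in H::=B, the suffix after B is empty, so FOLLOW(B) ⊇ FOLLOW(H) = {d, f}. Thus FOLLOW(B) = {b, d, e, f}.

{b, d, e, f}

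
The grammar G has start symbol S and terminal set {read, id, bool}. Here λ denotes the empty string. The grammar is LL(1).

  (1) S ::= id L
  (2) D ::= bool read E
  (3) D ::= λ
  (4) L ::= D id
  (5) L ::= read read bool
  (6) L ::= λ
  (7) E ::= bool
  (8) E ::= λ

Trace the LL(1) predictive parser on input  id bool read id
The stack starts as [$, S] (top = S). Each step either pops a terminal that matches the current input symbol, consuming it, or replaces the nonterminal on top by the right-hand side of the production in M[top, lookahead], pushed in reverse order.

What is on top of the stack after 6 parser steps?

step 1: stack=$ S  input=id bool read id $  — expand S ::= id L
step 2: stack=$ L id  input=id bool read id $  — match id
step 3: stack=$ L  input=bool read id $  — expand L ::= D id
step 4: stack=$ id D  input=bool read id $  — expand D ::= bool read E
step 5: stack=$ id E read bool  input=bool read id $  — match bool
step 6: stack=$ id E read  input=read id $  — match read
Stack after step 6: $ id E (top = E).

E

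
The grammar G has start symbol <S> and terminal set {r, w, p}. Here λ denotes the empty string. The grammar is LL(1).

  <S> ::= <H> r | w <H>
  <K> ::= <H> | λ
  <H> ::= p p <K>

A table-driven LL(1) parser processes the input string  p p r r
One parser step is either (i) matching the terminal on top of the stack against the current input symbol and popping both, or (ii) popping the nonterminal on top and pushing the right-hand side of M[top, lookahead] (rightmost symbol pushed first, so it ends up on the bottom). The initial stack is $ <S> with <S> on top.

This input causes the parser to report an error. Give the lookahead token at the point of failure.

step 1: stack=$ <S>  input=p p r r $  — expand <S> ::= <H> r
step 2: stack=$ r <H>  input=p p r r $  — expand <H> ::= p p <K>
step 3: stack=$ r <K> p p  input=p p r r $  — match p
step 4: stack=$ r <K> p  input=p r r $  — match p
step 5: stack=$ r <K>  input=r r $  — expand <K> ::= λ
step 6: stack=$ r  input=r r $  — match r
step 7: stack=$  input=r $  — error: stack empty but input remains

r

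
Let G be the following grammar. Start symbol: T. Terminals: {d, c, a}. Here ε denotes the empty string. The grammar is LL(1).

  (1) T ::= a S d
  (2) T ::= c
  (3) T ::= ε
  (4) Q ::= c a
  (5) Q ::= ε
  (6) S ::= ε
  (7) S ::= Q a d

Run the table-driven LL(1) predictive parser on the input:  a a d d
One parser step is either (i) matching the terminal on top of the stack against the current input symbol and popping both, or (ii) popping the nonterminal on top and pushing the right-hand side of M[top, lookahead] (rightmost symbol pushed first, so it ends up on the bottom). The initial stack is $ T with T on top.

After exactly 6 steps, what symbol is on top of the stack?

d

step 1: stack=$ T  input=a a d d $  — expand T ::= a S d
step 2: stack=$ d S a  input=a a d d $  — match a
step 3: stack=$ d S  input=a d d $  — expand S ::= Q a d
step 4: stack=$ d d a Q  input=a d d $  — expand Q ::= ε
step 5: stack=$ d d a  input=a d d $  — match a
step 6: stack=$ d d  input=d d $  — match d
Stack after step 6: $ d (top = d).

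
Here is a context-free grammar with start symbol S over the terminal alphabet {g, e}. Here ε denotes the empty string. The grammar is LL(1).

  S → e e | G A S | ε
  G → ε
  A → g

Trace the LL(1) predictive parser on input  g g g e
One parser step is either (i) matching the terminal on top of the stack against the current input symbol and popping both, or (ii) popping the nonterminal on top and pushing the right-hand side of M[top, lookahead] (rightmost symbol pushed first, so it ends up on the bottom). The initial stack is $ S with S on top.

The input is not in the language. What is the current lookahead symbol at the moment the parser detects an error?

$

step 1: stack=$ S  input=g g g e $  — expand S → G A S
step 2: stack=$ S A G  input=g g g e $  — expand G → ε
step 3: stack=$ S A  input=g g g e $  — expand A → g
step 4: stack=$ S g  input=g g g e $  — match g
step 5: stack=$ S  input=g g e $  — expand S → G A S
step 6: stack=$ S A G  input=g g e $  — expand G → ε
step 7: stack=$ S A  input=g g e $  — expand A → g
step 8: stack=$ S g  input=g g e $  — match g
step 9: stack=$ S  input=g e $  — expand S → G A S
step 10: stack=$ S A G  input=g e $  — expand G → ε
step 11: stack=$ S A  input=g e $  — expand A → g
step 12: stack=$ S g  input=g e $  — match g
step 13: stack=$ S  input=e $  — expand S → e e
step 14: stack=$ e e  input=e $  — match e
step 15: stack=$ e  input=$  — error: top is terminal e but lookahead is $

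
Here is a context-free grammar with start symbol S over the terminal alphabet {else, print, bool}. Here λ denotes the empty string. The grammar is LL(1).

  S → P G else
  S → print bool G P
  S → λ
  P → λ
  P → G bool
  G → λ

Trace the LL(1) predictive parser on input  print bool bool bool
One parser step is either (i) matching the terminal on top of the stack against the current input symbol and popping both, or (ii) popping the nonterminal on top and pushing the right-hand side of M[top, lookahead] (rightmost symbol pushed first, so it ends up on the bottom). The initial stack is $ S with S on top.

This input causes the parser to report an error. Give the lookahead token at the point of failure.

bool

step 1: stack=$ S  input=print bool bool bool $  — expand S → print bool G P
step 2: stack=$ P G bool print  input=print bool bool bool $  — match print
step 3: stack=$ P G bool  input=bool bool bool $  — match bool
step 4: stack=$ P G  input=bool bool $  — expand G → λ
step 5: stack=$ P  input=bool bool $  — expand P → G bool
step 6: stack=$ bool G  input=bool bool $  — expand G → λ
step 7: stack=$ bool  input=bool bool $  — match bool
step 8: stack=$  input=bool $  — error: stack empty but input remains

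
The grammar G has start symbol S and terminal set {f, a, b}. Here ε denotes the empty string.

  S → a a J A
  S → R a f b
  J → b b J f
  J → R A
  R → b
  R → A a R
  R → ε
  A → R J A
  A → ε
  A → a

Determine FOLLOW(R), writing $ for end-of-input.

{$, a, b, f}

FIRST(S) = {a, b}  (via R a f b)
FIRST(J) = {ε, a, b}  (via R A)
FIRST(R) = {ε, a, b}  (via A a R)
FIRST(A) = {ε, a, b}  (via R J A)
FOLLOW(S) includes $ since S is the start symbol.
FOLLOW(S): S appears on no right-hand side. Thus FOLLOW(S) = {$}.
FOLLOW(J): in S→a a J A, J is followed by A with FIRST {ε, a, b}; in S→a a J A, the suffix after J is nullable, so FOLLOW(J) ⊇ FOLLOW(S) = {$}; in J→b b J f, J is followed by f with FIRST {f}; in A→R J A, J is followed by A with FIRST {ε, a, b}; in A→R J A, the suffix after J is nullable, so FOLLOW(J) ⊇ FOLLOW(A) = {$, a, b, f}. Thus FOLLOW(J) = {$, a, b, f}.
FOLLOW(A): in S→a a J A, the suffix after A is empty, so FOLLOW(A) ⊇ FOLLOW(S) = {$}; in J→R A, the suffix after A is empty, so FOLLOW(A) ⊇ FOLLOW(J) = {$, a, b, f}; in R→A a R, A is followed by a R with FIRST {a}; in A→R J A, the suffix after A is empty (adds nothing new). Thus FOLLOW(A) = {$, a, b, f}.
FOLLOW(R): in S→R a f b, R is followed by a f b with FIRST {a}; in J→R A, R is followed by A with FIRST {ε, a, b}; in J→R A, the suffix after R is nullable, so FOLLOW(R) ⊇ FOLLOW(J) = {$, a, b, f}; in R→A a R, the suffix after R is empty (adds nothing new); in A→R J A, R is followed by J A with FIRST {ε, a, b}; in A→R J A, the suffix after R is nullable, so FOLLOW(R) ⊇ FOLLOW(A) = {$, a, b, f}. Thus FOLLOW(R) = {$, a, b, f}.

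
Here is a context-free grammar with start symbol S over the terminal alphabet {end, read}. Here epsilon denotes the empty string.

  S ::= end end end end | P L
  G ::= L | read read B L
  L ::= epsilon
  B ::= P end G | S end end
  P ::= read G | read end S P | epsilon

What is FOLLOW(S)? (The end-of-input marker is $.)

{$, end, read}

FIRST(L): from L::=epsilon we get {epsilon}. So FIRST(L) = {epsilon}.
FIRST(P): from P::=read G we get {read}; from P::=read end S P we get {read}; from P::=epsilon we get {epsilon}. So FIRST(P) = {epsilon, read}.
FIRST(S): from S::=end end end end we get {end}; from S::=P L we get {epsilon, read}. So FIRST(S) = {epsilon, end, read}.
FIRST(G): from G::=L we get {epsilon}; from G::=read read B L we get {read}. So FIRST(G) = {epsilon, read}.
FIRST(B): from B::=P end G we get {end, read}; from B::=S end end we get {end, read}. So FIRST(B) = {end, read}.
FOLLOW(S) includes $ since S is the start symbol.
FOLLOW(S): in B::=S end end, S is followed by end end with FIRST {end}; in P::=read end S P, S is followed by P with FIRST {epsilon, read}; in P::=read end S P, the suffix after S is nullable, so FOLLOW(S) ⊇ FOLLOW(P) = {$, end, read}. Thus FOLLOW(S) = {$, end, read}.
FOLLOW(P): in S::=P L, P is followed by L with FIRST {epsilon}; in S::=P L, the suffix after P is nullable, so FOLLOW(P) ⊇ FOLLOW(S) = {$, end, read}; in B::=P end G, P is followed by end G with FIRST {end}; in P::=read end S P, the suffix after P is empty (adds nothing new). Thus FOLLOW(P) = {$, end, read}.
FOLLOW(G): in B::=P end G, the suffix after G is empty, so FOLLOW(G) ⊇ FOLLOW(B) = {$, end, read}; in P::=read G, the suffix after G is empty, so FOLLOW(G) ⊇ FOLLOW(P) = {$, end, read}. Thus FOLLOW(G) = {$, end, read}.
FOLLOW(L): in S::=P L, the suffix after L is empty, so FOLLOW(L) ⊇ FOLLOW(S) = {$, end, read}; in G::=L, the suffix after L is empty, so FOLLOW(L) ⊇ FOLLOW(G) = {$, end, read}; in G::=read read B L, the suffix after L is empty, so FOLLOW(L) ⊇ FOLLOW(G) = {$, end, read}. Thus FOLLOW(L) = {$, end, read}.
FOLLOW(B): in G::=read read B L, B is followed by L with FIRST {epsilon}; in G::=read read B L, the suffix after B is nullable, so FOLLOW(B) ⊇ FOLLOW(G) = {$, end, read}. Thus FOLLOW(B) = {$, end, read}.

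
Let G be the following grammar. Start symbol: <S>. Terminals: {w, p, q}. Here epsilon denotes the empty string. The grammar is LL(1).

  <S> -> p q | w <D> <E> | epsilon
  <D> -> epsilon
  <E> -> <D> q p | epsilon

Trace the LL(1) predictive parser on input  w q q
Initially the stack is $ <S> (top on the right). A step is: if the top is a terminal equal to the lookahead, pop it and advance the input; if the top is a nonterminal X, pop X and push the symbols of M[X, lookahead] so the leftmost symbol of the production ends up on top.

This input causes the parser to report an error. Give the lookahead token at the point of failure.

step 1: stack=$ <S>  input=w q q $  — expand <S> -> w <D> <E>
step 2: stack=$ <E> <D> w  input=w q q $  — match w
step 3: stack=$ <E> <D>  input=q q $  — expand <D> -> epsilon
step 4: stack=$ <E>  input=q q $  — expand <E> -> <D> q p
step 5: stack=$ p q <D>  input=q q $  — expand <D> -> epsilon
step 6: stack=$ p q  input=q q $  — match q
step 7: stack=$ p  input=q $  — error: top is terminal p but lookahead is q

q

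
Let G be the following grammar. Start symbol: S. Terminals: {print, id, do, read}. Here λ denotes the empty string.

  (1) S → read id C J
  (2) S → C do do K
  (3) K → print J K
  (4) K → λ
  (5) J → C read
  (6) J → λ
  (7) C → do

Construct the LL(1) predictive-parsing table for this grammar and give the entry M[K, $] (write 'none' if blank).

K → λ

FIRST(K) = {λ, print}
FIRST(C) = {do}
FIRST(S) = {do, read}  (via C do do K)
FIRST(J) = {λ, do}  (via C read)
FOLLOW(S) includes $ since S is the start symbol.
FOLLOW(S): S appears on no right-hand side. Thus FOLLOW(S) = {$}.
FOLLOW(K): in S→C do do K, the suffix after K is empty, so FOLLOW(K) ⊇ FOLLOW(S) = {$}; in K→print J K, the suffix after K is empty (adds nothing new). Thus FOLLOW(K) = {$}.
For K → print J K: FIRST(print J K) = {print}, so it goes in M[K, t] for t ∈ {print}.
For K → λ: FIRST(λ) = {λ}, so it goes in M[K, t] for t ∈ {}; since λ ∈ FIRST, also for every t ∈ FOLLOW(K) = {$}.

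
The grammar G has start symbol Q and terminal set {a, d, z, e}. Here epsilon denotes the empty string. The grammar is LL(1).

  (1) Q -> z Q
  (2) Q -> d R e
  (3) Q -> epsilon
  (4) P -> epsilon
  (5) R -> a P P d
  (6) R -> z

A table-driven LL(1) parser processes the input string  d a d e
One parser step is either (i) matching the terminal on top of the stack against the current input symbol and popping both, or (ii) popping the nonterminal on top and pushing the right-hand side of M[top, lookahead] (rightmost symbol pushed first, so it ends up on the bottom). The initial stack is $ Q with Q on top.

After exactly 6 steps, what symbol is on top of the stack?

d

     Stack        Input      Action
  1  $ Q          d a d e $  expand Q -> d R e
  2  $ e R d      d a d e $  match d
  3  $ e R        a d e $    expand R -> a P P d
  4  $ e d P P a  a d e $    match a
  5  $ e d P P    d e $      expand P -> epsilon
  6  $ e d P      d e $      expand P -> epsilon
Stack after step 6: $ e d (top = d).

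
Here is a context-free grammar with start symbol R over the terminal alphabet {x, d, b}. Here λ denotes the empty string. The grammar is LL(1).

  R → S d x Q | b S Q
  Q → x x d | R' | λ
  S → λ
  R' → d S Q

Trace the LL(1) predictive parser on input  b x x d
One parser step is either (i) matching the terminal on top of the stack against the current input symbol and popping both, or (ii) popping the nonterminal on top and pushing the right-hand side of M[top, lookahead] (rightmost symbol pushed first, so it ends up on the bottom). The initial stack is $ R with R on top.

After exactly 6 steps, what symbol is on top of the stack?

     Stack    Input      Action
  1  $ R      b x x d $  expand R → b S Q
  2  $ Q S b  b x x d $  match b
  3  $ Q S    x x d $    expand S → λ
  4  $ Q      x x d $    expand Q → x x d
  5  $ d x x  x x d $    match x
  6  $ d x    x d $      match x
Stack after step 6: $ d (top = d).

d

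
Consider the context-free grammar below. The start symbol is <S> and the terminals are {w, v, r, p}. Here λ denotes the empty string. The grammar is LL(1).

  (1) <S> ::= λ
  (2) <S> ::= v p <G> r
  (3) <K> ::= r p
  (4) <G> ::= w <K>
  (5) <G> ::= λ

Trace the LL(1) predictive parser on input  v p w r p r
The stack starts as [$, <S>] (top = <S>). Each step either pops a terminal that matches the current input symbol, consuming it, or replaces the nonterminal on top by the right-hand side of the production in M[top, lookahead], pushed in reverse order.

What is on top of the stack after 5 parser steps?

     Stack        Input          Action
  1  $ <S>        v p w r p r $  expand <S> ::= v p <G> r
  2  $ r <G> p v  v p w r p r $  match v
  3  $ r <G> p    p w r p r $    match p
  4  $ r <G>      w r p r $      expand <G> ::= w <K>
  5  $ r <K> w    w r p r $      match w
Stack after step 5: $ r <K> (top = <K>).

<K>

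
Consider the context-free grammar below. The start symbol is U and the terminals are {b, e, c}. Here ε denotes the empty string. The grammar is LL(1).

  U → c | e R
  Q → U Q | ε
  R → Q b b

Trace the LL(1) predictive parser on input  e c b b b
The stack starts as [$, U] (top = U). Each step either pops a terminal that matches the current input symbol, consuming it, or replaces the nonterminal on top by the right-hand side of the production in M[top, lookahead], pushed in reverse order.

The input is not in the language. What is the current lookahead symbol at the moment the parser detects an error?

b

      Stack      Input        Action
   1  $ U        e c b b b $  expand U → e R
   2  $ R e      e c b b b $  match e
   3  $ R        c b b b $    expand R → Q b b
   4  $ b b Q    c b b b $    expand Q → U Q
   5  $ b b Q U  c b b b $    expand U → c
   6  $ b b Q c  c b b b $    match c
   7  $ b b Q    b b b $      expand Q → ε
   8  $ b b      b b b $      match b
   9  $ b        b b $        match b
  10  $          b $          error: stack empty but input remains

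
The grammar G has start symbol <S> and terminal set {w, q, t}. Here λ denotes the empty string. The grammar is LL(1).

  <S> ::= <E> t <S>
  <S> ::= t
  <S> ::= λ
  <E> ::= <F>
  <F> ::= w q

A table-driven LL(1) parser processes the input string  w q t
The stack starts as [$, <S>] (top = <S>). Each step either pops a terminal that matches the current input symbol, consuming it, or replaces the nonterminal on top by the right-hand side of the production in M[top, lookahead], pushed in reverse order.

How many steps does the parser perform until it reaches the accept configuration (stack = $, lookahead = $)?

7

     Stack        Input    Action
  1  $ <S>        w q t $  expand <S> ::= <E> t <S>
  2  $ <S> t <E>  w q t $  expand <E> ::= <F>
  3  $ <S> t <F>  w q t $  expand <F> ::= w q
  4  $ <S> t q w  w q t $  match w
  5  $ <S> t q    q t $    match q
  6  $ <S> t      t $      match t
  7  $ <S>        $        expand <S> ::= λ
Accept reached after 7 steps.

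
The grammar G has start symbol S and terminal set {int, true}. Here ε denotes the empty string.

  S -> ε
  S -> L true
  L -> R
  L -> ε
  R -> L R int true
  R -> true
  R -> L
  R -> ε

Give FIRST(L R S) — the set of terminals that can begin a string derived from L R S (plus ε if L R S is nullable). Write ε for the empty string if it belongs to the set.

{ε, int, true}

FIRST(S) = {ε, int, true}  (via L true)
FIRST(L) = {ε, int, true}  (via R)
FIRST(R) = {ε, int, true}  (via L R int true, L)
FIRST(L R S): take FIRST of each symbol in turn, carrying on past any symbol whose FIRST contains ε; result {ε, int, true}.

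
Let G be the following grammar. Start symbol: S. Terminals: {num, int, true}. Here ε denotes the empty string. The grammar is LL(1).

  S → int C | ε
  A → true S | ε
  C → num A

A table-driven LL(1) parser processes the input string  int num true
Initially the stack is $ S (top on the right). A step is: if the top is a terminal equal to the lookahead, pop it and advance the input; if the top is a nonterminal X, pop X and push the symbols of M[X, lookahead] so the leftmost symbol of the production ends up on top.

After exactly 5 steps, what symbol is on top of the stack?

true

step 1: stack=$ S  input=int num true $  — expand S → int C
step 2: stack=$ C int  input=int num true $  — match int
step 3: stack=$ C  input=num true $  — expand C → num A
step 4: stack=$ A num  input=num true $  — match num
step 5: stack=$ A  input=true $  — expand A → true S
Stack after step 5: $ S true (top = true).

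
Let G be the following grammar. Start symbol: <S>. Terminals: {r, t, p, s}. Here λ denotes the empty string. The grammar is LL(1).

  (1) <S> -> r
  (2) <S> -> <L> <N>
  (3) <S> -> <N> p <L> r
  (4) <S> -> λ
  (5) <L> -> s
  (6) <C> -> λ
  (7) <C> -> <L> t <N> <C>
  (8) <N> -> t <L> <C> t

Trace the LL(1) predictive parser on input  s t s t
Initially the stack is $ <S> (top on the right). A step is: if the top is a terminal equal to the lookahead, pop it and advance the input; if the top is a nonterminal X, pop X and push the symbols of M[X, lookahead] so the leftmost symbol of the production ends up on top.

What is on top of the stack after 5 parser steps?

<L>

     Stack          Input      Action
  1  $ <S>          s t s t $  expand <S> -> <L> <N>
  2  $ <N> <L>      s t s t $  expand <L> -> s
  3  $ <N> s        s t s t $  match s
  4  $ <N>          t s t $    expand <N> -> t <L> <C> t
  5  $ t <C> <L> t  t s t $    match t
Stack after step 5: $ t <C> <L> (top = <L>).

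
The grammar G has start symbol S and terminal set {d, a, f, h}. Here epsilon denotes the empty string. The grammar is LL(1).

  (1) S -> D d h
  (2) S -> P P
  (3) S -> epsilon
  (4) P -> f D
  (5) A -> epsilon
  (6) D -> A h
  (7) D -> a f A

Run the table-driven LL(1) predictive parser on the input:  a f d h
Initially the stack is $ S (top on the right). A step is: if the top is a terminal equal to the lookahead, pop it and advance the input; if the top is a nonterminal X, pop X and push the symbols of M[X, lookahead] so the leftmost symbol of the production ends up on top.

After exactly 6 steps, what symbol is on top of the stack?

step 1: stack=$ S  input=a f d h $  — expand S -> D d h
step 2: stack=$ h d D  input=a f d h $  — expand D -> a f A
step 3: stack=$ h d A f a  input=a f d h $  — match a
step 4: stack=$ h d A f  input=f d h $  — match f
step 5: stack=$ h d A  input=d h $  — expand A -> epsilon
step 6: stack=$ h d  input=d h $  — match d
Stack after step 6: $ h (top = h).

h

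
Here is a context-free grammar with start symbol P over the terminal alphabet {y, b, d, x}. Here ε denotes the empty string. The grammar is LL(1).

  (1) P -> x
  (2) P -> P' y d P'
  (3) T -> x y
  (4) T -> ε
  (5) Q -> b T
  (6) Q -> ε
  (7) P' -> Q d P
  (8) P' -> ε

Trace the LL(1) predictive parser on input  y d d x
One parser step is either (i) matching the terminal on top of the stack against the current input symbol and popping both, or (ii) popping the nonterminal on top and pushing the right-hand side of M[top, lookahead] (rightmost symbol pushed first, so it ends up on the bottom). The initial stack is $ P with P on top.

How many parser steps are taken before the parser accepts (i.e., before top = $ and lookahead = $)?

9

step 1: stack=$ P  input=y d d x $  — expand P -> P' y d P'
step 2: stack=$ P' d y P'  input=y d d x $  — expand P' -> ε
step 3: stack=$ P' d y  input=y d d x $  — match y
step 4: stack=$ P' d  input=d d x $  — match d
step 5: stack=$ P'  input=d x $  — expand P' -> Q d P
step 6: stack=$ P d Q  input=d x $  — expand Q -> ε
step 7: stack=$ P d  input=d x $  — match d
step 8: stack=$ P  input=x $  — expand P -> x
step 9: stack=$ x  input=x $  — match x
Accept reached after 9 steps.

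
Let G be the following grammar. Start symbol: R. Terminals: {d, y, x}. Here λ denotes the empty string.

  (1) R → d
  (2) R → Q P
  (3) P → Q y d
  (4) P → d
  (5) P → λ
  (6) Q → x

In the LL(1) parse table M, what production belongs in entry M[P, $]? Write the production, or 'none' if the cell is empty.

FIRST(Q) = {x}
FIRST(R) = {d, x}  (via Q P)
FIRST(P) = {λ, d, x}  (via Q y d)
FOLLOW(R) includes $ since R is the start symbol.
FOLLOW(R): R appears on no right-hand side. Thus FOLLOW(R) = {$}.
FOLLOW(P): in R→Q P, the suffix after P is empty, so FOLLOW(P) ⊇ FOLLOW(R) = {$}. Thus FOLLOW(P) = {$}.
For P → Q y d: FIRST(Q y d) = {x}, so it goes in M[P, t] for t ∈ {x}.
For P → d: FIRST(d) = {d}, so it goes in M[P, t] for t ∈ {d}.
For P → λ: FIRST(λ) = {λ}, so it goes in M[P, t] for t ∈ {}; since λ ∈ FIRST, also for every t ∈ FOLLOW(P) = {$}.

P → λ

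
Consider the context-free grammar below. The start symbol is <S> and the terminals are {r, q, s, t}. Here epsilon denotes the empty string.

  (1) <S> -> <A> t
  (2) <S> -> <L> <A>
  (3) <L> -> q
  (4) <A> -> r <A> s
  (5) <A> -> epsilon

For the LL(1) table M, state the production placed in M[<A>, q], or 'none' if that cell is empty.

none

FIRST(<L>): from <L>->q we get {q}. So FIRST(<L>) = {q}.
FIRST(<A>): from <A>->r <A> s we get {r}; from <A>->epsilon we get {epsilon}. So FIRST(<A>) = {epsilon, r}.
FIRST(<S>): from <S>-><A> t we get {r, t}; from <S>-><L> <A> we get {q}. So FIRST(<S>) = {q, r, t}.
FOLLOW(<S>) includes $ since <S> is the start symbol.
FOLLOW(<S>): <S> appears on no right-hand side. Thus FOLLOW(<S>) = {$}.
FOLLOW(<A>): in <S>-><A> t, <A> is followed by t with FIRST {t}; in <S>-><L> <A>, the suffix after <A> is empty, so FOLLOW(<A>) ⊇ FOLLOW(<S>) = {$}; in <A>->r <A> s, <A> is followed by s with FIRST {s}. Thus FOLLOW(<A>) = {$, s, t}.
For <A> -> r <A> s: FIRST(r <A> s) = {r}, so it goes in M[<A>, t] for t ∈ {r}.
For <A> -> epsilon: FIRST(epsilon) = {epsilon}, so it goes in M[<A>, t] for t ∈ {}; since epsilon ∈ FIRST, also for every t ∈ FOLLOW(<A>) = {$, s, t}.
None of these place a production in M[<A>, q].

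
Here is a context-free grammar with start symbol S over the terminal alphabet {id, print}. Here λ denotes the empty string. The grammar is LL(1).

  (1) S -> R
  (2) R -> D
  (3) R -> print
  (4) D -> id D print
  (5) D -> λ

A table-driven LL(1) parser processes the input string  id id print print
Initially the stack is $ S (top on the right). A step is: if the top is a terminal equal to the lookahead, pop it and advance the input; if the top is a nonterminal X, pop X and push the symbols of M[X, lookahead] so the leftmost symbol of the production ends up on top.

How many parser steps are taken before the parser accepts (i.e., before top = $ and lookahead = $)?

9

     Stack               Input                Action
  1  $ S                 id id print print $  expand S -> R
  2  $ R                 id id print print $  expand R -> D
  3  $ D                 id id print print $  expand D -> id D print
  4  $ print D id        id id print print $  match id
  5  $ print D           id print print $     expand D -> id D print
  6  $ print print D id  id print print $     match id
  7  $ print print D     print print $        expand D -> λ
  8  $ print print       print print $        match print
  9  $ print             print $              match print
Accept reached after 9 steps.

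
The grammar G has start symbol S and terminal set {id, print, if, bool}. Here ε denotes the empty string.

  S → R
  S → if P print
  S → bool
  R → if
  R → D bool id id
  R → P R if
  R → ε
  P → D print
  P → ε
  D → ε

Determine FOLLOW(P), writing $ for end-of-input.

{bool, if, print}

FIRST(D) = {ε}
FIRST(P) = {ε, print}  (via D print)
FIRST(R) = {ε, bool, if, print}  (via D bool id id, P R if)
FIRST(S) = {ε, bool, if, print}  (via R)
FOLLOW(S) includes $ since S is the start symbol.
FOLLOW(S): S appears on no right-hand side. Thus FOLLOW(S) = {$}.
FOLLOW(R): in S→R, the suffix after R is empty, so FOLLOW(R) ⊇ FOLLOW(S) = {$}; in R→P R if, R is followed by if with FIRST {if}. Thus FOLLOW(R) = {$, if}.
FOLLOW(P): in S→if P print, P is followed by print with FIRST {print}; in R→P R if, P is followed by R if with FIRST {bool, if, print}. Thus FOLLOW(P) = {bool, if, print}.
FOLLOW(D): in R→D bool id id, D is followed by bool id id with FIRST {bool}; in P→D print, D is followed by print with FIRST {print}. Thus FOLLOW(D) = {bool, print}.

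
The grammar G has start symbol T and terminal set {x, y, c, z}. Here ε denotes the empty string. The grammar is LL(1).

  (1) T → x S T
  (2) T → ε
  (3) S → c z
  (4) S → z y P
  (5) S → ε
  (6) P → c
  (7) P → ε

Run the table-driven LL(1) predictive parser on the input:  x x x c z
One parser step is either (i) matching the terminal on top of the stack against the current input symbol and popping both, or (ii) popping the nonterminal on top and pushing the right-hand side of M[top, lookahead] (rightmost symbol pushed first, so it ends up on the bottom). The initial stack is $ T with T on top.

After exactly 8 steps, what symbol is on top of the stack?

     Stack    Input        Action
  1  $ T      x x x c z $  expand T → x S T
  2  $ T S x  x x x c z $  match x
  3  $ T S    x x c z $    expand S → ε
  4  $ T      x x c z $    expand T → x S T
  5  $ T S x  x x c z $    match x
  6  $ T S    x c z $      expand S → ε
  7  $ T      x c z $      expand T → x S T
  8  $ T S x  x c z $      match x
Stack after step 8: $ T S (top = S).

S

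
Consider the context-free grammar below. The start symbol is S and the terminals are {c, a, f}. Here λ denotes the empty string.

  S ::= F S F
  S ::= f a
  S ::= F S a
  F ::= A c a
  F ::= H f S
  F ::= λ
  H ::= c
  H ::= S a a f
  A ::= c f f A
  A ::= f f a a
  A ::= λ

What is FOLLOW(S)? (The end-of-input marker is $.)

{$, a, c, f}

FIRST(A): from A::=c f f A we get {c}; from A::=f f a a we get {f}; from A::=λ we get {λ}. So FIRST(A) = {λ, c, f}.
FIRST(S): from S::=F S F we get {c, f}; from S::=f a we get {f}; from S::=F S a we get {c, f}. So FIRST(S) = {c, f}.
FIRST(H): from H::=c we get {c}; from H::=S a a f we get {c, f}. So FIRST(H) = {c, f}.
FIRST(F): from F::=A c a we get {c, f}; from F::=H f S we get {c, f}; from F::=λ we get {λ}. So FIRST(F) = {λ, c, f}.
FOLLOW(S) includes $ since S is the start symbol.
FOLLOW(H): in F::=H f S, H is followed by f S with FIRST {f}. Thus FOLLOW(H) = {f}.
FOLLOW(A): in F::=A c a, A is followed by c a with FIRST {c}; in A::=c f f A, the suffix after A is empty (adds nothing new). Thus FOLLOW(A) = {c}.
FOLLOW(S): in S::=F S F, S is followed by F with FIRST {λ, c, f}; in S::=F S F, the suffix after S is nullable (adds nothing new); in S::=F S a, S is followed by a with FIRST {a}; in F::=H f S, the suffix after S is empty, so FOLLOW(S) ⊇ FOLLOW(F) = {$, a, c, f}; in H::=S a a f, S is followed by a a f with FIRST {a}. Thus FOLLOW(S) = {$, a, c, f}.
FOLLOW(F): in S::=F S F (occurrence 1), F is followed by S F with FIRST {c, f}; in S::=F S F (occurrence 2), the suffix after F is empty, so FOLLOW(F) ⊇ FOLLOW(S) = {$, a, c, f}; in S::=F S a, F is followed by S a with FIRST {c, f}. Thus FOLLOW(F) = {$, a, c, f}.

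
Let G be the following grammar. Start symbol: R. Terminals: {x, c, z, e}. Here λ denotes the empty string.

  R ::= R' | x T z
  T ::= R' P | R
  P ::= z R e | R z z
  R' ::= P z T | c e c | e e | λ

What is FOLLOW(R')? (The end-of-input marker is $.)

FIRST(R) = {λ, c, e, x, z}  (via R')
FIRST(P) = {c, e, x, z}  (via R z z)
FIRST(R') = {λ, c, e, x, z}  (via P z T)
FIRST(T) = {λ, c, e, x, z}  (via R' P, R)
FOLLOW(R) includes $ since R is the start symbol.
FOLLOW(R): in T::=R, the suffix after R is empty, so FOLLOW(R) ⊇ FOLLOW(T) = {$, c, e, x, z}; in P::=z R e, R is followed by e with FIRST {e}; in P::=R z z, R is followed by z z with FIRST {z}. Thus FOLLOW(R) = {$, c, e, x, z}.
FOLLOW(R'): in R::=R', the suffix after R' is empty, so FOLLOW(R') ⊇ FOLLOW(R) = {$, c, e, x, z}; in T::=R' P, R' is followed by P with FIRST {c, e, x, z}. Thus FOLLOW(R') = {$, c, e, x, z}.
FOLLOW(T): in R::=x T z, T is followed by z with FIRST {z}; in R'::=P z T, the suffix after T is empty, so FOLLOW(T) ⊇ FOLLOW(R') = {$, c, e, x, z}. Thus FOLLOW(T) = {$, c, e, x, z}.
FOLLOW(P): in T::=R' P, the suffix after P is empty, so FOLLOW(P) ⊇ FOLLOW(T) = {$, c, e, x, z}; in R'::=P z T, P is followed by z T with FIRST {z}. Thus FOLLOW(P) = {$, c, e, x, z}.

{$, c, e, x, z}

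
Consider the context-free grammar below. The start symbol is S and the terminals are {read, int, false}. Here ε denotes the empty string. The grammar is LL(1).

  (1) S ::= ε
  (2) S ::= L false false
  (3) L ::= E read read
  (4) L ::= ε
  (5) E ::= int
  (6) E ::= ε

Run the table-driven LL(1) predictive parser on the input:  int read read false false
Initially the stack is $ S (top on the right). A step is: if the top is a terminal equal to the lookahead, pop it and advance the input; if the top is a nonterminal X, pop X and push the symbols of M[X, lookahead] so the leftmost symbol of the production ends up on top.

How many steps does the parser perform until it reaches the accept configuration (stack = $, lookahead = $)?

     Stack                        Input                        Action
  1  $ S                          int read read false false $  expand S ::= L false false
  2  $ false false L              int read read false false $  expand L ::= E read read
  3  $ false false read read E    int read read false false $  expand E ::= int
  4  $ false false read read int  int read read false false $  match int
  5  $ false false read read      read read false false $      match read
  6  $ false false read           read false false $           match read
  7  $ false false                false false $                match false
  8  $ false                      false $                      match false
Accept reached after 8 steps.

8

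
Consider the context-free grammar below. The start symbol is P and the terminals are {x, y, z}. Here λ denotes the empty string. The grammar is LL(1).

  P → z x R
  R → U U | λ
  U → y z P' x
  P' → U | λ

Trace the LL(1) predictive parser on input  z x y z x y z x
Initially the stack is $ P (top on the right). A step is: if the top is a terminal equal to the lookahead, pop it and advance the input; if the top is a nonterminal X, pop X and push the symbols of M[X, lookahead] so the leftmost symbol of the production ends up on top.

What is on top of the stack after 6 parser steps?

     Stack         Input              Action
  1  $ P           z x y z x y z x $  expand P → z x R
  2  $ R x z       z x y z x y z x $  match z
  3  $ R x         x y z x y z x $    match x
  4  $ R           y z x y z x $      expand R → U U
  5  $ U U         y z x y z x $      expand U → y z P' x
  6  $ U x P' z y  y z x y z x $      match y
Stack after step 6: $ U x P' z (top = z).

z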